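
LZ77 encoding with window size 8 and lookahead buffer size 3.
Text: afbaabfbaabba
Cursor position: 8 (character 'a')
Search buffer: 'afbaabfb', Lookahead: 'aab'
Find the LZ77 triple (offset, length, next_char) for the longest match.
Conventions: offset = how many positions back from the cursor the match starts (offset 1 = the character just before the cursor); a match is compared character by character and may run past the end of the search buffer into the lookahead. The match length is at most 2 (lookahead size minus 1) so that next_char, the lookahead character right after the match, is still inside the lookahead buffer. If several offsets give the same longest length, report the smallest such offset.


Try each offset into the search buffer:
  offset=1 (pos 7, char 'b'): match length 0
  offset=2 (pos 6, char 'f'): match length 0
  offset=3 (pos 5, char 'b'): match length 0
  offset=4 (pos 4, char 'a'): match length 1
  offset=5 (pos 3, char 'a'): match length 2
  offset=6 (pos 2, char 'b'): match length 0
  offset=7 (pos 1, char 'f'): match length 0
  offset=8 (pos 0, char 'a'): match length 1
Longest match has length 2 at offset 5.
next_char = character at position 8 + 2 = 10 -> 'b'

Best match: offset=5, length=2 (matching 'aa' starting at position 3)
LZ77 triple: (5, 2, 'b')


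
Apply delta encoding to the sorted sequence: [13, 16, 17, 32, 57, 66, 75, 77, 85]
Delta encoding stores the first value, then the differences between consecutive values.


First value: 13
Deltas:
  16 - 13 = 3
  17 - 16 = 1
  32 - 17 = 15
  57 - 32 = 25
  66 - 57 = 9
  75 - 66 = 9
  77 - 75 = 2
  85 - 77 = 8


Delta encoded: [13, 3, 1, 15, 25, 9, 9, 2, 8]


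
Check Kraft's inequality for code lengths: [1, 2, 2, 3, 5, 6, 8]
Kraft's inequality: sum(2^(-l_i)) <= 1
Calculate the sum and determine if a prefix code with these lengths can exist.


Sum = 2^(-1) + 2^(-2) + 2^(-2) + 2^(-3) + 2^(-5) + 2^(-6) + 2^(-8)
    = 0.5 + 0.25 + 0.25 + 0.125 + 0.03125 + 0.015625 + 0.00390625
    = 301/256 = 1.17578125
Since 1.17578125 > 1, Kraft's inequality is NOT satisfied.
A prefix code with these lengths CANNOT exist.

Kraft sum = 1.17578125. Not satisfied.


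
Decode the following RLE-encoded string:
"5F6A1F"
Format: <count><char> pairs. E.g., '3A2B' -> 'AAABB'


Expanding each <count><char> pair:
  5F -> 'FFFFF'
  6A -> 'AAAAAA'
  1F -> 'F'

Decoded = FFFFFAAAAAAF


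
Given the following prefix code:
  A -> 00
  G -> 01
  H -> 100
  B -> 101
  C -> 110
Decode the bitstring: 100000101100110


Decoding step by step:
Bits 100 -> H
Bits 00 -> A
Bits 01 -> G
Bits 01 -> G
Bits 100 -> H
Bits 110 -> C


Decoded message: HAGGHC


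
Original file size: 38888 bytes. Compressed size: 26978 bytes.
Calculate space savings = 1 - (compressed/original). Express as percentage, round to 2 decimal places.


ratio = compressed/original = 26978/38888 = 0.693736
savings = 1 - ratio = 1 - 0.693736 = 0.306264
as a percentage: 0.306264 * 100 = 30.63%

Space savings = 1 - 26978/38888 = 30.63%


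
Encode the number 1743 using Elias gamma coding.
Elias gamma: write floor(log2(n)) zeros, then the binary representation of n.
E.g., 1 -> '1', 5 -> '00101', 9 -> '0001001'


num_bits = floor(log2(1743)) + 1 = 11
leading_zeros = num_bits - 1 = 10
binary(1743) = 11011001111

Elias gamma(1743) = '0000000000' + '11011001111' = 000000000011011001111 (21 bits)


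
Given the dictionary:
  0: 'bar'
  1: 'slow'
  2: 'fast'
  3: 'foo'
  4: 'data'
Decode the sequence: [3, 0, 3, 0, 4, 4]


Look up each index in the dictionary:
  3 -> 'foo'
  0 -> 'bar'
  3 -> 'foo'
  0 -> 'bar'
  4 -> 'data'
  4 -> 'data'

Decoded: "foo bar foo bar data data"


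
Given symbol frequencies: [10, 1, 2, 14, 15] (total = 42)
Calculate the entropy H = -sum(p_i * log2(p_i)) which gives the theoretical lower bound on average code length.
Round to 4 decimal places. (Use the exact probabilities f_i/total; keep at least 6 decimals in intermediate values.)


Per-symbol terms -p_i * log2(p_i) with p_i = f_i/42:
  p = 10/42 = 0.238095: log2(p) = -2.070389, -p*log2(p) = 0.492950
  p = 1/42 = 0.023810: log2(p) = -5.392317, -p*log2(p) = 0.128389
  p = 2/42 = 0.047619: log2(p) = -4.392317, -p*log2(p) = 0.209158
  p = 14/42 = 0.333333: log2(p) = -1.584963, -p*log2(p) = 0.528321
  p = 15/42 = 0.357143: log2(p) = -1.485427, -p*log2(p) = 0.530510
H = 0.492950 + 0.128389 + 0.209158 + 0.528321 + 0.530510 = 1.889328

H = 1.8893 bits/symbol


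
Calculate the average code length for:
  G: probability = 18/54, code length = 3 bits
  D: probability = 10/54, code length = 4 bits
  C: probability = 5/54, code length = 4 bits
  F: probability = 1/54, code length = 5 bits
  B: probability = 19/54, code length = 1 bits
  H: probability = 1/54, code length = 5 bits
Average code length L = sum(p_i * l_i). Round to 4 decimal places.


Weighted contributions p_i * l_i:
  G: (18/54) * 3 = 54/54
  D: (10/54) * 4 = 40/54
  C: (5/54) * 4 = 20/54
  F: (1/54) * 5 = 5/54
  B: (19/54) * 1 = 19/54
  H: (1/54) * 5 = 5/54
Sum = (54 + 40 + 20 + 5 + 19 + 5)/54 = 143/54

L = 143/54 = 2.6481 bits/symbol


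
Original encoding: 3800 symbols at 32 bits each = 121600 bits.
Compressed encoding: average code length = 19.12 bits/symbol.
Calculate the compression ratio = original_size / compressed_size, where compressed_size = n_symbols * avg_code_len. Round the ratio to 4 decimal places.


original_size = n_symbols * orig_bits = 3800 * 32 = 121600 bits
compressed_size = n_symbols * avg_code_len = 3800 * 19.12 = 72656.0 bits
ratio = original_size / compressed_size = 121600 / 72656.0 = 1.6736

Compression ratio = 1.6736


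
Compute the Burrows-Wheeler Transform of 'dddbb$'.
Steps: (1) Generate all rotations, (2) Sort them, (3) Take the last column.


Rotations (sorted):
  0: $dddbb -> last char: b
  1: b$dddb -> last char: b
  2: bb$ddd -> last char: d
  3: dbb$dd -> last char: d
  4: ddbb$d -> last char: d
  5: dddbb$ -> last char: $


BWT = bbddd$


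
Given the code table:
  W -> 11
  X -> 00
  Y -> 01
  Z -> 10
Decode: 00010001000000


Decoding:
00 -> X
01 -> Y
00 -> X
01 -> Y
00 -> X
00 -> X
00 -> X


Result: XYXYXXX


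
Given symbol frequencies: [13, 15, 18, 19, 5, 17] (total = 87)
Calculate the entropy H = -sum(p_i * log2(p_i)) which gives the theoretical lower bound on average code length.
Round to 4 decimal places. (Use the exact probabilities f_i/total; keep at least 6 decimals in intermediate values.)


Per-symbol terms -p_i * log2(p_i) with p_i = f_i/87:
  p = 13/87 = 0.149425: log2(p) = -2.742504, -p*log2(p) = 0.409799
  p = 15/87 = 0.172414: log2(p) = -2.536053, -p*log2(p) = 0.437251
  p = 18/87 = 0.206897: log2(p) = -2.273018, -p*log2(p) = 0.470280
  p = 19/87 = 0.218391: log2(p) = -2.195016, -p*log2(p) = 0.479371
  p = 5/87 = 0.057471: log2(p) = -4.121015, -p*log2(p) = 0.236840
  p = 17/87 = 0.195402: log2(p) = -2.355481, -p*log2(p) = 0.460266
H = 0.409799 + 0.437251 + 0.470280 + 0.479371 + 0.236840 + 0.460266 = 2.493807

H = 2.4938 bits/symbol


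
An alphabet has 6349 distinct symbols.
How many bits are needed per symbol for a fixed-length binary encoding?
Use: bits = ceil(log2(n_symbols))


log2(6349) = 12.6323
Bracket: 2^12 = 4096 < 6349 <= 2^13 = 8192
So ceil(log2(6349)) = 13

bits = ceil(log2(6349)) = ceil(12.6323) = 13 bits


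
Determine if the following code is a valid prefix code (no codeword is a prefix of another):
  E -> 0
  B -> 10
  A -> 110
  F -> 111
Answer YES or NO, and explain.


Checking each pair (does one codeword prefix another?):
  E='0' vs B='10': no prefix
  E='0' vs A='110': no prefix
  E='0' vs F='111': no prefix
  B='10' vs E='0': no prefix
  B='10' vs A='110': no prefix
  B='10' vs F='111': no prefix
  A='110' vs E='0': no prefix
  A='110' vs B='10': no prefix
  A='110' vs F='111': no prefix
  F='111' vs E='0': no prefix
  F='111' vs B='10': no prefix
  F='111' vs A='110': no prefix
No violation found over all pairs.

YES -- this is a valid prefix code. No codeword is a prefix of any other codeword.


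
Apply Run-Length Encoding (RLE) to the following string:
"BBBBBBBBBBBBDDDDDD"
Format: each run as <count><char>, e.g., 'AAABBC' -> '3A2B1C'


Scanning runs left to right:
  i=0: run of 'B' x 12 -> '12B'
  i=12: run of 'D' x 6 -> '6D'

RLE = 12B6D


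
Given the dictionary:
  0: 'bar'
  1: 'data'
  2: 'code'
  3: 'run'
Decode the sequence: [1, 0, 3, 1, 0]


Look up each index in the dictionary:
  1 -> 'data'
  0 -> 'bar'
  3 -> 'run'
  1 -> 'data'
  0 -> 'bar'

Decoded: "data bar run data bar"


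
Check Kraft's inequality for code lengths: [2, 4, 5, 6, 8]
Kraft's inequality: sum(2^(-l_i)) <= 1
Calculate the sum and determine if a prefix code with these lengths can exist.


Sum = 2^(-2) + 2^(-4) + 2^(-5) + 2^(-6) + 2^(-8)
    = 0.25 + 0.0625 + 0.03125 + 0.015625 + 0.00390625
    = 93/256 = 0.36328125
Since 0.36328125 <= 1, Kraft's inequality IS satisfied.
A prefix code with these lengths CAN exist.

Kraft sum = 0.36328125. Satisfied.


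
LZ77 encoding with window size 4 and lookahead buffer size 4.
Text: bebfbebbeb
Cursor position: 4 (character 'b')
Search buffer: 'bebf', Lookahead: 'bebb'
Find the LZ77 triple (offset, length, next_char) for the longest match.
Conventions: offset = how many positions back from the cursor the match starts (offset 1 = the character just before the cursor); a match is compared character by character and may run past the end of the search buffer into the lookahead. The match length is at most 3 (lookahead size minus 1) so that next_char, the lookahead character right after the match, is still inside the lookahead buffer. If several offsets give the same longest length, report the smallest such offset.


Try each offset into the search buffer:
  offset=1 (pos 3, char 'f'): match length 0
  offset=2 (pos 2, char 'b'): match length 1
  offset=3 (pos 1, char 'e'): match length 0
  offset=4 (pos 0, char 'b'): match length 3
Longest match has length 3 at offset 4.
next_char = character at position 4 + 3 = 7 -> 'b'

Best match: offset=4, length=3 (matching 'beb' starting at position 0)
LZ77 triple: (4, 3, 'b')


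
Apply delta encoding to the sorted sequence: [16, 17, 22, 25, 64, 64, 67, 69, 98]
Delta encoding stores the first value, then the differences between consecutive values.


First value: 16
Deltas:
  17 - 16 = 1
  22 - 17 = 5
  25 - 22 = 3
  64 - 25 = 39
  64 - 64 = 0
  67 - 64 = 3
  69 - 67 = 2
  98 - 69 = 29


Delta encoded: [16, 1, 5, 3, 39, 0, 3, 2, 29]


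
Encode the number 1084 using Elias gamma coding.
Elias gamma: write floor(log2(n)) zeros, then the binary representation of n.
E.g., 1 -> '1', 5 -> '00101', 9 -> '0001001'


num_bits = floor(log2(1084)) + 1 = 11
leading_zeros = num_bits - 1 = 10
binary(1084) = 10000111100

Elias gamma(1084) = '0000000000' + '10000111100' = 000000000010000111100 (21 bits)


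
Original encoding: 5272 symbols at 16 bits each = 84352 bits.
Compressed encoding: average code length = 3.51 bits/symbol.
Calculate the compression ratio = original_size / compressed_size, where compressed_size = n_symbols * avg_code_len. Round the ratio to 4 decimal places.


original_size = n_symbols * orig_bits = 5272 * 16 = 84352 bits
compressed_size = n_symbols * avg_code_len = 5272 * 3.51 = 18504.72 bits
ratio = original_size / compressed_size = 84352 / 18504.72 = 4.5584

Compression ratio = 4.5584


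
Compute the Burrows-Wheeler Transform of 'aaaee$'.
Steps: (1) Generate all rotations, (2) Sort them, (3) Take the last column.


Rotations (sorted):
  0: $aaaee -> last char: e
  1: aaaee$ -> last char: $
  2: aaee$a -> last char: a
  3: aee$aa -> last char: a
  4: e$aaae -> last char: e
  5: ee$aaa -> last char: a


BWT = e$aaea


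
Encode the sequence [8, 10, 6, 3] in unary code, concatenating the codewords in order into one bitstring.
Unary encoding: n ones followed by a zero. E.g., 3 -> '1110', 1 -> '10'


Encode each number as n ones followed by a terminating 0:
  8 -> 111111110 (9 bits)
  10 -> 11111111110 (11 bits)
  6 -> 1111110 (7 bits)
  3 -> 1110 (4 bits)
Total length = 9 + 11 + 7 + 4 = 31 bits.

Unary([8, 10, 6, 3]) = 1111111101111111111011111101110 (31 bits)


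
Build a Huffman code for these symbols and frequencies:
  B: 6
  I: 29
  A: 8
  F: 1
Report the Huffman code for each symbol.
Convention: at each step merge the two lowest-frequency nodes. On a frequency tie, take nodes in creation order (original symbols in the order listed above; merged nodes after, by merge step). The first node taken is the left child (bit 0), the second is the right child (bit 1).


Huffman tree construction:
Step 1: Merge F(1) + B(6) = 7
Step 2: Merge (F+B)(7) + A(8) = 15
Step 3: Merge ((F+B)+A)(15) + I(29) = 44
Read each symbol's code off the tree from the root (left child = 0, right child = 1).

Codes:
  B: 001 (length 3)
  I: 1 (length 1)
  A: 01 (length 2)
  F: 000 (length 3)
Average code length: 66/44 = 1.5000 bits/symbol


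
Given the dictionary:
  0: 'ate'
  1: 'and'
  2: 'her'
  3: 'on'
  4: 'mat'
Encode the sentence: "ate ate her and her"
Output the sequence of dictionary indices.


Look up each word in the dictionary:
  'ate' -> 0
  'ate' -> 0
  'her' -> 2
  'and' -> 1
  'her' -> 2

Encoded: [0, 0, 2, 1, 2]


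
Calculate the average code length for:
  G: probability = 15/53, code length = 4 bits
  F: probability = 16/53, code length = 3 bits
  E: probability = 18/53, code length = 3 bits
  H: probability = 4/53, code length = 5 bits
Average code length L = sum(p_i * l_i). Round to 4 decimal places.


Weighted contributions p_i * l_i:
  G: (15/53) * 4 = 60/53
  F: (16/53) * 3 = 48/53
  E: (18/53) * 3 = 54/53
  H: (4/53) * 5 = 20/53
Sum = (60 + 48 + 54 + 20)/53 = 182/53

L = 182/53 = 3.4340 bits/symbol


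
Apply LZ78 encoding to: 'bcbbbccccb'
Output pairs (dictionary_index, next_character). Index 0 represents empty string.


LZ78 encoding steps:
Dictionary: {0: ''}
Step 1: w='' (idx 0), next='b' -> output (0, 'b'), add 'b' as idx 1
Step 2: w='' (idx 0), next='c' -> output (0, 'c'), add 'c' as idx 2
Step 3: w='b' (idx 1), next='b' -> output (1, 'b'), add 'bb' as idx 3
Step 4: w='b' (idx 1), next='c' -> output (1, 'c'), add 'bc' as idx 4
Step 5: w='c' (idx 2), next='c' -> output (2, 'c'), add 'cc' as idx 5
Step 6: w='c' (idx 2), next='b' -> output (2, 'b'), add 'cb' as idx 6


Encoded: [(0, 'b'), (0, 'c'), (1, 'b'), (1, 'c'), (2, 'c'), (2, 'b')]


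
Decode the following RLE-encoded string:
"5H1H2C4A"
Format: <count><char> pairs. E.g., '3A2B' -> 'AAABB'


Expanding each <count><char> pair:
  5H -> 'HHHHH'
  1H -> 'H'
  2C -> 'CC'
  4A -> 'AAAA'

Decoded = HHHHHHCCAAAA


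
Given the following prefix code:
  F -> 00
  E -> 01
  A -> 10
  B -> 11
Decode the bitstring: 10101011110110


Decoding step by step:
Bits 10 -> A
Bits 10 -> A
Bits 10 -> A
Bits 11 -> B
Bits 11 -> B
Bits 01 -> E
Bits 10 -> A


Decoded message: AAABBEA


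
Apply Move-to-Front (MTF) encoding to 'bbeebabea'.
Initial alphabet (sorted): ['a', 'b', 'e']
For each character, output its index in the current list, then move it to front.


MTF encoding:
'b': index 1 in ['a', 'b', 'e'] -> ['b', 'a', 'e']
'b': index 0 in ['b', 'a', 'e'] -> ['b', 'a', 'e']
'e': index 2 in ['b', 'a', 'e'] -> ['e', 'b', 'a']
'e': index 0 in ['e', 'b', 'a'] -> ['e', 'b', 'a']
'b': index 1 in ['e', 'b', 'a'] -> ['b', 'e', 'a']
'a': index 2 in ['b', 'e', 'a'] -> ['a', 'b', 'e']
'b': index 1 in ['a', 'b', 'e'] -> ['b', 'a', 'e']
'e': index 2 in ['b', 'a', 'e'] -> ['e', 'b', 'a']
'a': index 2 in ['e', 'b', 'a'] -> ['a', 'e', 'b']


Output: [1, 0, 2, 0, 1, 2, 1, 2, 2]


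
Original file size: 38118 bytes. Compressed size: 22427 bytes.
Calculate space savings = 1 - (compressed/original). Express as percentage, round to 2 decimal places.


ratio = compressed/original = 22427/38118 = 0.588357
savings = 1 - ratio = 1 - 0.588357 = 0.411643
as a percentage: 0.411643 * 100 = 41.16%

Space savings = 1 - 22427/38118 = 41.16%


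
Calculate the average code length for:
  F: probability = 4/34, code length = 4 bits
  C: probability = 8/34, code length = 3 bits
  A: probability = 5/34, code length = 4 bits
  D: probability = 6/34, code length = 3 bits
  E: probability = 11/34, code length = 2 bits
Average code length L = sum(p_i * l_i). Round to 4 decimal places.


Weighted contributions p_i * l_i:
  F: (4/34) * 4 = 16/34
  C: (8/34) * 3 = 24/34
  A: (5/34) * 4 = 20/34
  D: (6/34) * 3 = 18/34
  E: (11/34) * 2 = 22/34
Sum = (16 + 24 + 20 + 18 + 22)/34 = 100/34

L = 100/34 = 2.9412 bits/symbol


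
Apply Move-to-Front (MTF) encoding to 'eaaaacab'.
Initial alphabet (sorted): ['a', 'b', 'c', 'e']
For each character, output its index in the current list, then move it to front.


MTF encoding:
'e': index 3 in ['a', 'b', 'c', 'e'] -> ['e', 'a', 'b', 'c']
'a': index 1 in ['e', 'a', 'b', 'c'] -> ['a', 'e', 'b', 'c']
'a': index 0 in ['a', 'e', 'b', 'c'] -> ['a', 'e', 'b', 'c']
'a': index 0 in ['a', 'e', 'b', 'c'] -> ['a', 'e', 'b', 'c']
'a': index 0 in ['a', 'e', 'b', 'c'] -> ['a', 'e', 'b', 'c']
'c': index 3 in ['a', 'e', 'b', 'c'] -> ['c', 'a', 'e', 'b']
'a': index 1 in ['c', 'a', 'e', 'b'] -> ['a', 'c', 'e', 'b']
'b': index 3 in ['a', 'c', 'e', 'b'] -> ['b', 'a', 'c', 'e']


Output: [3, 1, 0, 0, 0, 3, 1, 3]


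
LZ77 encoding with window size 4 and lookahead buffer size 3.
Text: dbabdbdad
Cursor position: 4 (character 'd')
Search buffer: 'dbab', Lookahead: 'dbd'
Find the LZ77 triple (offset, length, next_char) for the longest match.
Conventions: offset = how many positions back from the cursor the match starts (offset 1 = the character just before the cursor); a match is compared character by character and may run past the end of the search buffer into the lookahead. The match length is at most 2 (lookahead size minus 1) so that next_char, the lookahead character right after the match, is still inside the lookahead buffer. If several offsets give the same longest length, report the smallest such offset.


Try each offset into the search buffer:
  offset=1 (pos 3, char 'b'): match length 0
  offset=2 (pos 2, char 'a'): match length 0
  offset=3 (pos 1, char 'b'): match length 0
  offset=4 (pos 0, char 'd'): match length 2
Longest match has length 2 at offset 4.
next_char = character at position 4 + 2 = 6 -> 'd'

Best match: offset=4, length=2 (matching 'db' starting at position 0)
LZ77 triple: (4, 2, 'd')


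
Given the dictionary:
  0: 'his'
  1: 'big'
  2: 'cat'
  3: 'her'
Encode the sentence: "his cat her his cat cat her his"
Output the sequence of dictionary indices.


Look up each word in the dictionary:
  'his' -> 0
  'cat' -> 2
  'her' -> 3
  'his' -> 0
  'cat' -> 2
  'cat' -> 2
  'her' -> 3
  'his' -> 0

Encoded: [0, 2, 3, 0, 2, 2, 3, 0]


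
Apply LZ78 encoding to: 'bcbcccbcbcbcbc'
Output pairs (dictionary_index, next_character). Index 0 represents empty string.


LZ78 encoding steps:
Dictionary: {0: ''}
Step 1: w='' (idx 0), next='b' -> output (0, 'b'), add 'b' as idx 1
Step 2: w='' (idx 0), next='c' -> output (0, 'c'), add 'c' as idx 2
Step 3: w='b' (idx 1), next='c' -> output (1, 'c'), add 'bc' as idx 3
Step 4: w='c' (idx 2), next='c' -> output (2, 'c'), add 'cc' as idx 4
Step 5: w='bc' (idx 3), next='b' -> output (3, 'b'), add 'bcb' as idx 5
Step 6: w='c' (idx 2), next='b' -> output (2, 'b'), add 'cb' as idx 6
Step 7: w='cb' (idx 6), next='c' -> output (6, 'c'), add 'cbc' as idx 7


Encoded: [(0, 'b'), (0, 'c'), (1, 'c'), (2, 'c'), (3, 'b'), (2, 'b'), (6, 'c')]


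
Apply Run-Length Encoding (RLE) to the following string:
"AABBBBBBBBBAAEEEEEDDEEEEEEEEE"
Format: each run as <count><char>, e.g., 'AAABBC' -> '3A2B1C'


Scanning runs left to right:
  i=0: run of 'A' x 2 -> '2A'
  i=2: run of 'B' x 9 -> '9B'
  i=11: run of 'A' x 2 -> '2A'
  i=13: run of 'E' x 5 -> '5E'
  i=18: run of 'D' x 2 -> '2D'
  i=20: run of 'E' x 9 -> '9E'

RLE = 2A9B2A5E2D9E


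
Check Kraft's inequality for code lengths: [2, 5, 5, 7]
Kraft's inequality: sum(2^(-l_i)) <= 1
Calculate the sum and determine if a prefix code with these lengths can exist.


Sum = 2^(-2) + 2^(-5) + 2^(-5) + 2^(-7)
    = 0.25 + 0.03125 + 0.03125 + 0.0078125
    = 41/128 = 0.3203125
Since 0.3203125 <= 1, Kraft's inequality IS satisfied.
A prefix code with these lengths CAN exist.

Kraft sum = 0.3203125. Satisfied.


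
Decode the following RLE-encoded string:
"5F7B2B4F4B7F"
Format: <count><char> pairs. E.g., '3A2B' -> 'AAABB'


Expanding each <count><char> pair:
  5F -> 'FFFFF'
  7B -> 'BBBBBBB'
  2B -> 'BB'
  4F -> 'FFFF'
  4B -> 'BBBB'
  7F -> 'FFFFFFF'

Decoded = FFFFFBBBBBBBBBFFFFBBBBFFFFFFF


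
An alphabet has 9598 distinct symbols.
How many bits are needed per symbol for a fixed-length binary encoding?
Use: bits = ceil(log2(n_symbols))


log2(9598) = 13.2285
Bracket: 2^13 = 8192 < 9598 <= 2^14 = 16384
So ceil(log2(9598)) = 14

bits = ceil(log2(9598)) = ceil(13.2285) = 14 bits


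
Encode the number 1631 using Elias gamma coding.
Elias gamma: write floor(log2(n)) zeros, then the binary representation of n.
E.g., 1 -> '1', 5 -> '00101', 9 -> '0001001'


num_bits = floor(log2(1631)) + 1 = 11
leading_zeros = num_bits - 1 = 10
binary(1631) = 11001011111

Elias gamma(1631) = '0000000000' + '11001011111' = 000000000011001011111 (21 bits)


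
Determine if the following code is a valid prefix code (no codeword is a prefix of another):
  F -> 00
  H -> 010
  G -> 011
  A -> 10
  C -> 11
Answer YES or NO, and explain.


Checking each pair (does one codeword prefix another?):
  F='00' vs H='010': no prefix
  F='00' vs G='011': no prefix
  F='00' vs A='10': no prefix
  F='00' vs C='11': no prefix
  H='010' vs F='00': no prefix
  H='010' vs G='011': no prefix
  H='010' vs A='10': no prefix
  H='010' vs C='11': no prefix
  G='011' vs F='00': no prefix
  G='011' vs H='010': no prefix
  G='011' vs A='10': no prefix
  G='011' vs C='11': no prefix
  A='10' vs F='00': no prefix
  A='10' vs H='010': no prefix
  A='10' vs G='011': no prefix
  A='10' vs C='11': no prefix
  C='11' vs F='00': no prefix
  C='11' vs H='010': no prefix
  C='11' vs G='011': no prefix
  C='11' vs A='10': no prefix
No violation found over all pairs.

YES -- this is a valid prefix code. No codeword is a prefix of any other codeword.


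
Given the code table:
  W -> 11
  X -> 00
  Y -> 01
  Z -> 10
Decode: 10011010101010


Decoding:
10 -> Z
01 -> Y
10 -> Z
10 -> Z
10 -> Z
10 -> Z
10 -> Z


Result: ZYZZZZZ


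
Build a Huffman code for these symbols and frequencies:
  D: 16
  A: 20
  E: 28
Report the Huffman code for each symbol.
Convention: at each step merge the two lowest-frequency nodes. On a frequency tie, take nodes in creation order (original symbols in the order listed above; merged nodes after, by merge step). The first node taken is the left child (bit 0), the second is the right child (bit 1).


Huffman tree construction:
Step 1: Merge D(16) + A(20) = 36
Step 2: Merge E(28) + (D+A)(36) = 64
Read each symbol's code off the tree from the root (left child = 0, right child = 1).

Codes:
  D: 10 (length 2)
  A: 11 (length 2)
  E: 0 (length 1)
Average code length: 100/64 = 1.5625 bits/symbol


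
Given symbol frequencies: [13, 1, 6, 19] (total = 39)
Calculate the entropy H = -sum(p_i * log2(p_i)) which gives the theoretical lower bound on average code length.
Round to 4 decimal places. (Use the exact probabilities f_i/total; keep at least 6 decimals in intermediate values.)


Per-symbol terms -p_i * log2(p_i) with p_i = f_i/39:
  p = 13/39 = 0.333333: log2(p) = -1.584963, -p*log2(p) = 0.528321
  p = 1/39 = 0.025641: log2(p) = -5.285402, -p*log2(p) = 0.135523
  p = 6/39 = 0.153846: log2(p) = -2.700440, -p*log2(p) = 0.415452
  p = 19/39 = 0.487179: log2(p) = -1.037475, -p*log2(p) = 0.505436
H = 0.528321 + 0.135523 + 0.415452 + 0.505436 = 1.584732

H = 1.5847 bits/symbol


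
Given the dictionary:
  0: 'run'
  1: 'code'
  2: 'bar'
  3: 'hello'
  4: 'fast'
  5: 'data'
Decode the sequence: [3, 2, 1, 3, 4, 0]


Look up each index in the dictionary:
  3 -> 'hello'
  2 -> 'bar'
  1 -> 'code'
  3 -> 'hello'
  4 -> 'fast'
  0 -> 'run'

Decoded: "hello bar code hello fast run"


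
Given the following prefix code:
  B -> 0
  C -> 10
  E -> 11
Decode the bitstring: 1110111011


Decoding step by step:
Bits 11 -> E
Bits 10 -> C
Bits 11 -> E
Bits 10 -> C
Bits 11 -> E


Decoded message: ECECE


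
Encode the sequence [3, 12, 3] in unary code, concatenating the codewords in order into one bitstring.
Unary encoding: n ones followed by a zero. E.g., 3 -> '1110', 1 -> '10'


Encode each number as n ones followed by a terminating 0:
  3 -> 1110 (4 bits)
  12 -> 1111111111110 (13 bits)
  3 -> 1110 (4 bits)
Total length = 4 + 13 + 4 = 21 bits.

Unary([3, 12, 3]) = 111011111111111101110 (21 bits)


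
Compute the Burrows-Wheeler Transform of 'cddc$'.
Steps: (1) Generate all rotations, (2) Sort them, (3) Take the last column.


Rotations (sorted):
  0: $cddc -> last char: c
  1: c$cdd -> last char: d
  2: cddc$ -> last char: $
  3: dc$cd -> last char: d
  4: ddc$c -> last char: c


BWT = cd$dc


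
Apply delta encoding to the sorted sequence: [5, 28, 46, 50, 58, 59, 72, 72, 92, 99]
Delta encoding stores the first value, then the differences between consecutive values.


First value: 5
Deltas:
  28 - 5 = 23
  46 - 28 = 18
  50 - 46 = 4
  58 - 50 = 8
  59 - 58 = 1
  72 - 59 = 13
  72 - 72 = 0
  92 - 72 = 20
  99 - 92 = 7


Delta encoded: [5, 23, 18, 4, 8, 1, 13, 0, 20, 7]


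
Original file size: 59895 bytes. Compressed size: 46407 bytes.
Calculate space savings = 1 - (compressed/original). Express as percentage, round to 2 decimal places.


ratio = compressed/original = 46407/59895 = 0.774806
savings = 1 - ratio = 1 - 0.774806 = 0.225194
as a percentage: 0.225194 * 100 = 22.52%

Space savings = 1 - 46407/59895 = 22.52%


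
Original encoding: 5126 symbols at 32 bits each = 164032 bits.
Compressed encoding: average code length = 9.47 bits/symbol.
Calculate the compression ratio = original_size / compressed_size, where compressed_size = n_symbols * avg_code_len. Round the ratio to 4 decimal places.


original_size = n_symbols * orig_bits = 5126 * 32 = 164032 bits
compressed_size = n_symbols * avg_code_len = 5126 * 9.47 = 48543.22 bits
ratio = original_size / compressed_size = 164032 / 48543.22 = 3.3791

Compression ratio = 3.3791


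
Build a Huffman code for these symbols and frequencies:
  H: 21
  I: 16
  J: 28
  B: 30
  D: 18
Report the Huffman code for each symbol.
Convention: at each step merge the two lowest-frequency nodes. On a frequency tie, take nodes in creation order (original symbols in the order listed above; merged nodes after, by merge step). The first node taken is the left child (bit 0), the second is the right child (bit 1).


Huffman tree construction:
Step 1: Merge I(16) + D(18) = 34
Step 2: Merge H(21) + J(28) = 49
Step 3: Merge B(30) + (I+D)(34) = 64
Step 4: Merge (H+J)(49) + (B+(I+D))(64) = 113
Read each symbol's code off the tree from the root (left child = 0, right child = 1).

Codes:
  H: 00 (length 2)
  I: 110 (length 3)
  J: 01 (length 2)
  B: 10 (length 2)
  D: 111 (length 3)
Average code length: 260/113 = 2.3009 bits/symbol


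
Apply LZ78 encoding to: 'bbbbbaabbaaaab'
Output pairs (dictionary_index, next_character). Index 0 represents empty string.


LZ78 encoding steps:
Dictionary: {0: ''}
Step 1: w='' (idx 0), next='b' -> output (0, 'b'), add 'b' as idx 1
Step 2: w='b' (idx 1), next='b' -> output (1, 'b'), add 'bb' as idx 2
Step 3: w='bb' (idx 2), next='a' -> output (2, 'a'), add 'bba' as idx 3
Step 4: w='' (idx 0), next='a' -> output (0, 'a'), add 'a' as idx 4
Step 5: w='bba' (idx 3), next='a' -> output (3, 'a'), add 'bbaa' as idx 5
Step 6: w='a' (idx 4), next='a' -> output (4, 'a'), add 'aa' as idx 6
Step 7: w='b' (idx 1), end of input -> output (1, '')


Encoded: [(0, 'b'), (1, 'b'), (2, 'a'), (0, 'a'), (3, 'a'), (4, 'a'), (1, '')]


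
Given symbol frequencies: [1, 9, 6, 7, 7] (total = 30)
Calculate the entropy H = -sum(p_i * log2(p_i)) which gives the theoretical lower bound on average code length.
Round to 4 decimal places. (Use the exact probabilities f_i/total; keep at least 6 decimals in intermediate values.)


Per-symbol terms -p_i * log2(p_i) with p_i = f_i/30:
  p = 1/30 = 0.033333: log2(p) = -4.906891, -p*log2(p) = 0.163563
  p = 9/30 = 0.300000: log2(p) = -1.736966, -p*log2(p) = 0.521090
  p = 6/30 = 0.200000: log2(p) = -2.321928, -p*log2(p) = 0.464386
  p = 7/30 = 0.233333: log2(p) = -2.099536, -p*log2(p) = 0.489892
  p = 7/30 = 0.233333: log2(p) = -2.099536, -p*log2(p) = 0.489892
H = 0.163563 + 0.521090 + 0.464386 + 0.489892 + 0.489892 = 2.128823

H = 2.1288 bits/symbol


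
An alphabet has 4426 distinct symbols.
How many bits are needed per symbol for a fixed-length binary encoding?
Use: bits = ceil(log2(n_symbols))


log2(4426) = 12.1118
Bracket: 2^12 = 4096 < 4426 <= 2^13 = 8192
So ceil(log2(4426)) = 13

bits = ceil(log2(4426)) = ceil(12.1118) = 13 bits


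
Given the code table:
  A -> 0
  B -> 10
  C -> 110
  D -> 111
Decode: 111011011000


Decoding:
111 -> D
0 -> A
110 -> C
110 -> C
0 -> A
0 -> A


Result: DACCAA


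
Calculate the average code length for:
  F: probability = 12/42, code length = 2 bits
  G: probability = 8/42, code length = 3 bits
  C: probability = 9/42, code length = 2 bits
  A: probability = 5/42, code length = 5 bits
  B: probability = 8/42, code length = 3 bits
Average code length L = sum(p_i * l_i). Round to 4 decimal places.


Weighted contributions p_i * l_i:
  F: (12/42) * 2 = 24/42
  G: (8/42) * 3 = 24/42
  C: (9/42) * 2 = 18/42
  A: (5/42) * 5 = 25/42
  B: (8/42) * 3 = 24/42
Sum = (24 + 24 + 18 + 25 + 24)/42 = 115/42

L = 115/42 = 2.7381 bits/symbol


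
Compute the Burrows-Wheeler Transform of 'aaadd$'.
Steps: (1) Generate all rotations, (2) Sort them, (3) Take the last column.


Rotations (sorted):
  0: $aaadd -> last char: d
  1: aaadd$ -> last char: $
  2: aadd$a -> last char: a
  3: add$aa -> last char: a
  4: d$aaad -> last char: d
  5: dd$aaa -> last char: a


BWT = d$aada


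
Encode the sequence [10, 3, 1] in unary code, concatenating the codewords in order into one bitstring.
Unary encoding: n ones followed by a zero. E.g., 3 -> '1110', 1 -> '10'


Encode each number as n ones followed by a terminating 0:
  10 -> 11111111110 (11 bits)
  3 -> 1110 (4 bits)
  1 -> 10 (2 bits)
Total length = 11 + 4 + 2 = 17 bits.

Unary([10, 3, 1]) = 11111111110111010 (17 bits)


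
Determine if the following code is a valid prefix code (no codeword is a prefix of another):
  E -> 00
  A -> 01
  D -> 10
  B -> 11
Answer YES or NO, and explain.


Checking each pair (does one codeword prefix another?):
  E='00' vs A='01': no prefix
  E='00' vs D='10': no prefix
  E='00' vs B='11': no prefix
  A='01' vs E='00': no prefix
  A='01' vs D='10': no prefix
  A='01' vs B='11': no prefix
  D='10' vs E='00': no prefix
  D='10' vs A='01': no prefix
  D='10' vs B='11': no prefix
  B='11' vs E='00': no prefix
  B='11' vs A='01': no prefix
  B='11' vs D='10': no prefix
No violation found over all pairs.

YES -- this is a valid prefix code. No codeword is a prefix of any other codeword.


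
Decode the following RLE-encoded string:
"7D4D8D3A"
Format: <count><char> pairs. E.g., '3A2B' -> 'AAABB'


Expanding each <count><char> pair:
  7D -> 'DDDDDDD'
  4D -> 'DDDD'
  8D -> 'DDDDDDDD'
  3A -> 'AAA'

Decoded = DDDDDDDDDDDDDDDDDDDAAA


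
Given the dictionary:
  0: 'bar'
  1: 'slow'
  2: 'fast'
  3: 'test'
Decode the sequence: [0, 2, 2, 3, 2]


Look up each index in the dictionary:
  0 -> 'bar'
  2 -> 'fast'
  2 -> 'fast'
  3 -> 'test'
  2 -> 'fast'

Decoded: "bar fast fast test fast"


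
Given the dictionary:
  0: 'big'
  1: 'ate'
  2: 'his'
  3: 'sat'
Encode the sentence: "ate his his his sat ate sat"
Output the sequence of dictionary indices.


Look up each word in the dictionary:
  'ate' -> 1
  'his' -> 2
  'his' -> 2
  'his' -> 2
  'sat' -> 3
  'ate' -> 1
  'sat' -> 3

Encoded: [1, 2, 2, 2, 3, 1, 3]


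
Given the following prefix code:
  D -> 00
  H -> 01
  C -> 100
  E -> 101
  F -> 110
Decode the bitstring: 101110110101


Decoding step by step:
Bits 101 -> E
Bits 110 -> F
Bits 110 -> F
Bits 101 -> E


Decoded message: EFFE


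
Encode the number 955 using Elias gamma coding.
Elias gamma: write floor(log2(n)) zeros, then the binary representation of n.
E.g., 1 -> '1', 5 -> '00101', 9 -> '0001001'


num_bits = floor(log2(955)) + 1 = 10
leading_zeros = num_bits - 1 = 9
binary(955) = 1110111011

Elias gamma(955) = '000000000' + '1110111011' = 0000000001110111011 (19 bits)


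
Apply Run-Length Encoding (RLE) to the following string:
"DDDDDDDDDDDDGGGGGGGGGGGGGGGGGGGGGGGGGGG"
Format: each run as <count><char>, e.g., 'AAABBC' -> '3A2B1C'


Scanning runs left to right:
  i=0: run of 'D' x 12 -> '12D'
  i=12: run of 'G' x 27 -> '27G'

RLE = 12D27G


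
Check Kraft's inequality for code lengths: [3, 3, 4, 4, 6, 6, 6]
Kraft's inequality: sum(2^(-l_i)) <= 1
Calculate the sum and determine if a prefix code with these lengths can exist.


Sum = 2^(-3) + 2^(-3) + 2^(-4) + 2^(-4) + 2^(-6) + 2^(-6) + 2^(-6)
    = 0.125 + 0.125 + 0.0625 + 0.0625 + 0.015625 + 0.015625 + 0.015625
    = 27/64 = 0.421875
Since 0.421875 <= 1, Kraft's inequality IS satisfied.
A prefix code with these lengths CAN exist.

Kraft sum = 0.421875. Satisfied.


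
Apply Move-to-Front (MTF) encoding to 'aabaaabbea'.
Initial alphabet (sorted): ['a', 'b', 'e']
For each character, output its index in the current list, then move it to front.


MTF encoding:
'a': index 0 in ['a', 'b', 'e'] -> ['a', 'b', 'e']
'a': index 0 in ['a', 'b', 'e'] -> ['a', 'b', 'e']
'b': index 1 in ['a', 'b', 'e'] -> ['b', 'a', 'e']
'a': index 1 in ['b', 'a', 'e'] -> ['a', 'b', 'e']
'a': index 0 in ['a', 'b', 'e'] -> ['a', 'b', 'e']
'a': index 0 in ['a', 'b', 'e'] -> ['a', 'b', 'e']
'b': index 1 in ['a', 'b', 'e'] -> ['b', 'a', 'e']
'b': index 0 in ['b', 'a', 'e'] -> ['b', 'a', 'e']
'e': index 2 in ['b', 'a', 'e'] -> ['e', 'b', 'a']
'a': index 2 in ['e', 'b', 'a'] -> ['a', 'e', 'b']


Output: [0, 0, 1, 1, 0, 0, 1, 0, 2, 2]


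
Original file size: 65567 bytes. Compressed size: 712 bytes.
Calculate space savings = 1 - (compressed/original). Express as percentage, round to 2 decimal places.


ratio = compressed/original = 712/65567 = 0.010859
savings = 1 - ratio = 1 - 0.010859 = 0.989141
as a percentage: 0.989141 * 100 = 98.91%

Space savings = 1 - 712/65567 = 98.91%


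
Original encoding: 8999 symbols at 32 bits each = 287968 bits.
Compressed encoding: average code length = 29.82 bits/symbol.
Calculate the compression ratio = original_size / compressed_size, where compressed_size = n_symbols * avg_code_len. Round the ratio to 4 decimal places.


original_size = n_symbols * orig_bits = 8999 * 32 = 287968 bits
compressed_size = n_symbols * avg_code_len = 8999 * 29.82 = 268350.18 bits
ratio = original_size / compressed_size = 287968 / 268350.18 = 1.0731

Compression ratio = 1.0731


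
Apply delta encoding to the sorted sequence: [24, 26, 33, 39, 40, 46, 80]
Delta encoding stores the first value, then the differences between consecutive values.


First value: 24
Deltas:
  26 - 24 = 2
  33 - 26 = 7
  39 - 33 = 6
  40 - 39 = 1
  46 - 40 = 6
  80 - 46 = 34


Delta encoded: [24, 2, 7, 6, 1, 6, 34]


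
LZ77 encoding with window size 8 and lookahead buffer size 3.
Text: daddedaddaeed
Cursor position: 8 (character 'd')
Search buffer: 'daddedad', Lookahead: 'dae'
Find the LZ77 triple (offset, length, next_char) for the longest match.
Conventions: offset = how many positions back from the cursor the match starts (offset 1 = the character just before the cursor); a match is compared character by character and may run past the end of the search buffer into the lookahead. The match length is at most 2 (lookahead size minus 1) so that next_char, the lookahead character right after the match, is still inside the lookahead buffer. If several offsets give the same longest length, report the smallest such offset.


Try each offset into the search buffer:
  offset=1 (pos 7, char 'd'): match length 1
  offset=2 (pos 6, char 'a'): match length 0
  offset=3 (pos 5, char 'd'): match length 2
  offset=4 (pos 4, char 'e'): match length 0
  offset=5 (pos 3, char 'd'): match length 1
  offset=6 (pos 2, char 'd'): match length 1
  offset=7 (pos 1, char 'a'): match length 0
  offset=8 (pos 0, char 'd'): match length 2
Longest match has length 2, found at offsets 3, 8; take the smallest, offset 3.
next_char = character at position 8 + 2 = 10 -> 'e'

Best match: offset=3, length=2 (matching 'da' starting at position 5)
LZ77 triple: (3, 2, 'e')


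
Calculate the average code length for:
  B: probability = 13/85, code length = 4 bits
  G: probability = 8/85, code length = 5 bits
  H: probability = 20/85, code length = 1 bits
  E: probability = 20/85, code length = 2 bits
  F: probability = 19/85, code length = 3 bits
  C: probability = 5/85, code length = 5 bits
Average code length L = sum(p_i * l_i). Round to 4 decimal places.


Weighted contributions p_i * l_i:
  B: (13/85) * 4 = 52/85
  G: (8/85) * 5 = 40/85
  H: (20/85) * 1 = 20/85
  E: (20/85) * 2 = 40/85
  F: (19/85) * 3 = 57/85
  C: (5/85) * 5 = 25/85
Sum = (52 + 40 + 20 + 40 + 57 + 25)/85 = 234/85

L = 234/85 = 2.7529 bits/symbol


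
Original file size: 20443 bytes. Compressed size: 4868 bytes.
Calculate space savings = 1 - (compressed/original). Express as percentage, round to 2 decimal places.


ratio = compressed/original = 4868/20443 = 0.238126
savings = 1 - ratio = 1 - 0.238126 = 0.761874
as a percentage: 0.761874 * 100 = 76.19%

Space savings = 1 - 4868/20443 = 76.19%


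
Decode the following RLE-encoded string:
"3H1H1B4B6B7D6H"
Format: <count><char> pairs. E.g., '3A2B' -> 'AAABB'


Expanding each <count><char> pair:
  3H -> 'HHH'
  1H -> 'H'
  1B -> 'B'
  4B -> 'BBBB'
  6B -> 'BBBBBB'
  7D -> 'DDDDDDD'
  6H -> 'HHHHHH'

Decoded = HHHHBBBBBBBBBBBDDDDDDDHHHHHH


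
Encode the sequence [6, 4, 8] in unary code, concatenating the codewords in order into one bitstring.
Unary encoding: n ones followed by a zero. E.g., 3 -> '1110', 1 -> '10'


Encode each number as n ones followed by a terminating 0:
  6 -> 1111110 (7 bits)
  4 -> 11110 (5 bits)
  8 -> 111111110 (9 bits)
Total length = 7 + 5 + 9 = 21 bits.

Unary([6, 4, 8]) = 111111011110111111110 (21 bits)


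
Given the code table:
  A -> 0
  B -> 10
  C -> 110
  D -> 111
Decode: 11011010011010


Decoding:
110 -> C
110 -> C
10 -> B
0 -> A
110 -> C
10 -> B


Result: CCBACB


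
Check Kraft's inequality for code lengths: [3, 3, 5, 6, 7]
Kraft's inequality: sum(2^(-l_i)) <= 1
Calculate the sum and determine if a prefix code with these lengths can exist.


Sum = 2^(-3) + 2^(-3) + 2^(-5) + 2^(-6) + 2^(-7)
    = 0.125 + 0.125 + 0.03125 + 0.015625 + 0.0078125
    = 39/128 = 0.3046875
Since 0.3046875 <= 1, Kraft's inequality IS satisfied.
A prefix code with these lengths CAN exist.

Kraft sum = 0.3046875. Satisfied.


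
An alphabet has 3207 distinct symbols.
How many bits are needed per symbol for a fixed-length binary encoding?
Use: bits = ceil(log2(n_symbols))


log2(3207) = 11.647
Bracket: 2^11 = 2048 < 3207 <= 2^12 = 4096
So ceil(log2(3207)) = 12

bits = ceil(log2(3207)) = ceil(11.647) = 12 bits


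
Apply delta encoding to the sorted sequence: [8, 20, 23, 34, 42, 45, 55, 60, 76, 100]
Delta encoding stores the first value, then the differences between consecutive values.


First value: 8
Deltas:
  20 - 8 = 12
  23 - 20 = 3
  34 - 23 = 11
  42 - 34 = 8
  45 - 42 = 3
  55 - 45 = 10
  60 - 55 = 5
  76 - 60 = 16
  100 - 76 = 24


Delta encoded: [8, 12, 3, 11, 8, 3, 10, 5, 16, 24]


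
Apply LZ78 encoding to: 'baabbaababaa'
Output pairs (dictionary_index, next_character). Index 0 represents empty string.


LZ78 encoding steps:
Dictionary: {0: ''}
Step 1: w='' (idx 0), next='b' -> output (0, 'b'), add 'b' as idx 1
Step 2: w='' (idx 0), next='a' -> output (0, 'a'), add 'a' as idx 2
Step 3: w='a' (idx 2), next='b' -> output (2, 'b'), add 'ab' as idx 3
Step 4: w='b' (idx 1), next='a' -> output (1, 'a'), add 'ba' as idx 4
Step 5: w='ab' (idx 3), next='a' -> output (3, 'a'), add 'aba' as idx 5
Step 6: w='ba' (idx 4), next='a' -> output (4, 'a'), add 'baa' as idx 6


Encoded: [(0, 'b'), (0, 'a'), (2, 'b'), (1, 'a'), (3, 'a'), (4, 'a')]
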